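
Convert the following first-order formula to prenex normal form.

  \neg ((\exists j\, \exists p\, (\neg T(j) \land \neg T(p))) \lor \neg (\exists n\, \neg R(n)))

\forall j\, \forall p\, \exists n\, ((T(j) \lor T(p)) \land \neg R(n))

Push ¬ through the quantifiers and connectives to reach negation normal form:
  (\forall j\, \forall p\, (T(j) \lor T(p))) \land (\exists n\, \neg R(n))
All bound variables are already distinct, so no renaming is needed.
Finally move all quantifiers to the prefix:
  \forall j\, \forall p\, \exists n\, ((T(j) \lor T(p)) \land \neg R(n))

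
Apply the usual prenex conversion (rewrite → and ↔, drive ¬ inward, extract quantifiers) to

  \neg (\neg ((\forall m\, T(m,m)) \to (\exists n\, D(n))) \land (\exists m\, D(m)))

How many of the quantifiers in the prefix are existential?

Eliminate → and ↔ using ¬ and ∨.
  \neg (\neg (\neg (\forall m\, T(m,m)) \lor (\exists n\, D(n))) \land (\exists m\, D(m)))
Push ¬ through the quantifiers and connectives to reach negation normal form:
  (\exists m\, \neg T(m,m)) \lor (\exists n\, D(n)) \lor (\forall m\, \neg D(m))
Give each quantifier a distinct variable: m↦s.
  (\exists m\, \neg T(m,m)) \lor (\exists n\, D(n)) \lor (\forall s\, \neg D(s))
Pull the quantifiers to the front (each side's bound variable is not free in the other side):
  \exists m\, \exists n\, \forall s\, (\neg T(m,m) \lor D(n) \lor \neg D(s))
The prefix is \exists m \exists n \forall s: 1 universal, 2 existential.

2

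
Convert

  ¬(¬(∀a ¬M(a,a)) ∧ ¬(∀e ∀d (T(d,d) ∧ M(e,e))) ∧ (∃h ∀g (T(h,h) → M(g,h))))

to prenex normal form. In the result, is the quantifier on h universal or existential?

universal

First replace A → B with ¬A ∨ B.
  ¬(¬(∀a ¬M(a,a)) ∧ ¬(∀e ∀d (T(d,d) ∧ M(e,e))) ∧ (∃h ∀g (¬T(h,h) ∨ M(g,h))))
Move each ¬ inward, flipping quantifiers it crosses:
  (∀a ¬M(a,a)) ∨ (∀e ∀d (T(d,d) ∧ M(e,e))) ∨ (∀h ∃g (T(h,h) ∧ ¬M(g,h)))
All bound variables are already distinct, so no renaming is needed.
Pull the quantifiers to the front (each side's bound variable is not free in the other side):
  ∀a ∀e ∀d ∀h ∃g (¬M(a,a) ∨ T(d,d) ∧ M(e,e) ∨ T(h,h) ∧ ¬M(g,h))
The quantifier ∃h sits under an odd number of negations (counting the antecedent side of each →), so it flips to ∀h.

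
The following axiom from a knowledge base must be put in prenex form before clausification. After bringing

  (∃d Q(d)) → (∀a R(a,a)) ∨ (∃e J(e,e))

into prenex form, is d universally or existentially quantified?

universal

Rewrite implications/biconditionals: A → B as ¬A ∨ B.
  ¬(∃d Q(d)) ∨ (∀a R(a,a)) ∨ (∃e J(e,e))
Move each ¬ inward, flipping quantifiers it crosses:
  (∀d ¬Q(d)) ∨ (∀a R(a,a)) ∨ (∃e J(e,e))
Pull the quantifiers to the front (each side's bound variable is not free in the other side):
  ∀d ∀a ∃e (¬Q(d) ∨ R(a,a) ∨ J(e,e))
The quantifier ∃d sits under an odd number of negations (counting the antecedent side of each →), so it flips to ∀d.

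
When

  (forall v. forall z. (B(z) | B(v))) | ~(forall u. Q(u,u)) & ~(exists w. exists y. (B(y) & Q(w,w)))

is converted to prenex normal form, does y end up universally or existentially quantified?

universal

Move each ¬ inward, flipping quantifiers it crosses:
  (forall v. forall z. (B(z) | B(v))) | (exists u. ~Q(u,u)) & (forall w. forall y. (~B(y) | ~Q(w,w)))
Finally move all quantifiers to the prefix:
  forall v. forall z. exists u. forall w. forall y. (B(z) | B(v) | ~Q(u,u) & (~B(y) | ~Q(w,w)))
The quantifier exists y sits under an odd number of negations, so it flips to forall y.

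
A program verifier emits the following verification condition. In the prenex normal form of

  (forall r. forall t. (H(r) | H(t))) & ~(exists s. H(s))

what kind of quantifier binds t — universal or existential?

universal

Move each ¬ inward, flipping quantifiers it crosses:
  (forall r. forall t. (H(r) | H(t))) & (forall s. ~H(s))
Finally move all quantifiers to the prefix:
  forall r. forall t. forall s. ((H(r) | H(t)) & ~H(s))
The quantifier forall t sits under an even number of negations, so it remains universal.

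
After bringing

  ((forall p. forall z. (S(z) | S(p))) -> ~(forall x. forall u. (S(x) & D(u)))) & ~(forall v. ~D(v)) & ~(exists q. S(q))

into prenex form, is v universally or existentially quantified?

First replace A → B with ¬A ∨ B.
  (~(forall p. forall z. (S(z) | S(p))) | ~(forall x. forall u. (S(x) & D(u)))) & ~(forall v. ~D(v)) & ~(exists q. S(q))
Move each ¬ inward, flipping quantifiers it crosses:
  ((exists p. exists z. (~S(z) & ~S(p))) | (exists x. exists u. (~S(x) | ~D(u)))) & (exists v. D(v)) & (forall q. ~S(q))
All bound variables are already distinct, so no renaming is needed.
Extract every quantifier outward, since the variables are now distinct and don't occur free across branches:
  exists p. exists z. exists x. exists u. exists v. forall q. ((~S(z) & ~S(p) | ~S(x) | ~D(u)) & D(v) & ~S(q))
The quantifier forall v sits under an odd number of negations (counting the antecedent side of each →), so it flips to exists v.

existential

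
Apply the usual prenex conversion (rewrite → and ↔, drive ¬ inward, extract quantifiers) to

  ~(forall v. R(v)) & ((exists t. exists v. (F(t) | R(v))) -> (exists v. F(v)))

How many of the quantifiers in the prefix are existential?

2

Rewrite implications/biconditionals: A → B as ¬A ∨ B.
  ~(forall v. R(v)) & (~(exists t. exists v. (F(t) | R(v))) | (exists v. F(v)))
Push ¬ through the quantifiers and connectives to reach negation normal form:
  (exists v. ~R(v)) & ((forall t. forall v. (~F(t) & ~R(v))) | (exists v. F(v)))
Rename bound variables to avoid capture: v↦v1, v↦w1.
  (exists v. ~R(v)) & ((forall t. forall v1. (~F(t) & ~R(v1))) | (exists w1. F(w1)))
Extract every quantifier outward, since the variables are now distinct and don't occur free across branches:
  exists v. forall t. forall v1. exists w1. (~R(v) & (~F(t) & ~R(v1) | F(w1)))
The prefix is exists v forall t forall v1 exists w1: 2 universal, 2 existential.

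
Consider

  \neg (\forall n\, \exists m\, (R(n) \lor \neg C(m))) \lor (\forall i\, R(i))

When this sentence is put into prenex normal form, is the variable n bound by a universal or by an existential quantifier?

existential

Push ¬ through the quantifiers and connectives to reach negation normal form:
  (\exists n\, \forall m\, (\neg R(n) \land C(m))) \lor (\forall i\, R(i))
All bound variables are already distinct, so no renaming is needed.
Finally move all quantifiers to the prefix:
  \exists n\, \forall m\, \forall i\, (\neg R(n) \land C(m) \lor R(i))
The quantifier \forall n sits under an odd number of negations, so it flips to \exists n.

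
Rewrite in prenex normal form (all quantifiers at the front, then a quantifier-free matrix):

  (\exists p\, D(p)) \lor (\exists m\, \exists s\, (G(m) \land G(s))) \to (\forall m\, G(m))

\forall p\, \forall m\, \forall s\, \forall z\, (\neg D(p) \land (\neg G(m) \lor \neg G(s)) \lor G(z))

Rewrite implications/biconditionals: A → B as ¬A ∨ B.
  \neg ((\exists p\, D(p)) \lor (\exists m\, \exists s\, (G(m) \land G(s)))) \lor (\forall m\, G(m))
Push ¬ through the quantifiers and connectives to reach negation normal form:
  (\forall p\, \neg D(p)) \land (\forall m\, \forall s\, (\neg G(m) \lor \neg G(s))) \lor (\forall m\, G(m))
Give each quantifier a distinct variable: m↦z.
  (\forall p\, \neg D(p)) \land (\forall m\, \forall s\, (\neg G(m) \lor \neg G(s))) \lor (\forall z\, G(z))
Pull the quantifiers to the front (each side's bound variable is not free in the other side):
  \forall p\, \forall m\, \forall s\, \forall z\, (\neg D(p) \land (\neg G(m) \lor \neg G(s)) \lor G(z))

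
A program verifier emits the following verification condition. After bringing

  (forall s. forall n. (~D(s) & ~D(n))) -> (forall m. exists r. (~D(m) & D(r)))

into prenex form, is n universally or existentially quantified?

existential

Eliminate → and ↔ using ¬ and ∨.
  ~(forall s. forall n. (~D(s) & ~D(n))) | (forall m. exists r. (~D(m) & D(r)))
Push ¬ through the quantifiers and connectives to reach negation normal form:
  (exists s. exists n. (D(s) | D(n))) | (forall m. exists r. (~D(m) & D(r)))
All bound variables are already distinct, so no renaming is needed.
Finally move all quantifiers to the prefix:
  exists s. exists n. forall m. exists r. (D(s) | D(n) | ~D(m) & D(r))
The quantifier forall n sits under an odd number of negations (counting the antecedent side of each →), so it flips to exists n.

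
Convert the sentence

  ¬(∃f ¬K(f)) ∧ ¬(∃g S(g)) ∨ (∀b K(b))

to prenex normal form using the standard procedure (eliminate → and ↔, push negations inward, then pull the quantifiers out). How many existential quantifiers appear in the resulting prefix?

Drive negations inward (¬∀x A ≡ ∃x ¬A, ¬∃x A ≡ ∀x ¬A, De Morgan for ∧/∨):
  (∀f K(f)) ∧ (∀g ¬S(g)) ∨ (∀b K(b))
All bound variables are already distinct, so no renaming is needed.
Finally move all quantifiers to the prefix:
  ∀f ∀g ∀b (K(f) ∧ ¬S(g) ∨ K(b))
The prefix is ∀f ∀g ∀b: 3 universal, 0 existential.

0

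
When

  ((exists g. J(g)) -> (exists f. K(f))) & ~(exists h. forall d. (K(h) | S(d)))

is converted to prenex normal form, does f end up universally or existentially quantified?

Eliminate → and ↔ using ¬ and ∨.
  (~(exists g. J(g)) | (exists f. K(f))) & ~(exists h. forall d. (K(h) | S(d)))
Drive negations inward (¬∀x A ≡ ∃x ¬A, ¬∃x A ≡ ∀x ¬A, De Morgan for ∧/∨):
  ((forall g. ~J(g)) | (exists f. K(f))) & (forall h. exists d. (~K(h) & ~S(d)))
All bound variables are already distinct, so no renaming is needed.
Extract every quantifier outward, since the variables are now distinct and don't occur free across branches:
  forall g. exists f. forall h. exists d. ((~J(g) | K(f)) & ~K(h) & ~S(d))
The quantifier exists f sits under an even number of negations (counting the antecedent side of each →), so it remains existential.

existential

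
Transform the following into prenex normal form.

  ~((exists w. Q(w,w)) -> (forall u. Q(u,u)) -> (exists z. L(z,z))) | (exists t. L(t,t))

exists w. forall u. forall z. exists t. (Q(w,w) & Q(u,u) & ~L(z,z) | L(t,t))

Rewrite implications/biconditionals: A → B as ¬A ∨ B.
  ~(~(exists w. Q(w,w)) | ~(forall u. Q(u,u)) | (exists z. L(z,z))) | (exists t. L(t,t))
Drive negations inward (¬∀x A ≡ ∃x ¬A, ¬∃x A ≡ ∀x ¬A, De Morgan for ∧/∨):
  (exists w. Q(w,w)) & (forall u. Q(u,u)) & (forall z. ~L(z,z)) | (exists t. L(t,t))
Finally move all quantifiers to the prefix:
  exists w. forall u. forall z. exists t. (Q(w,w) & Q(u,u) & ~L(z,z) | L(t,t))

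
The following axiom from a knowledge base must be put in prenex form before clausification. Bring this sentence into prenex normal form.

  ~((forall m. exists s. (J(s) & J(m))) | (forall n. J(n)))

exists m. forall s. exists n. ((~J(s) | ~J(m)) & ~J(n))

Drive negations inward (¬∀x A ≡ ∃x ¬A, ¬∃x A ≡ ∀x ¬A, De Morgan for ∧/∨):
  (exists m. forall s. (~J(s) | ~J(m))) & (exists n. ~J(n))
Extract every quantifier outward, since the variables are now distinct and don't occur free across branches:
  exists m. forall s. exists n. ((~J(s) | ~J(m)) & ~J(n))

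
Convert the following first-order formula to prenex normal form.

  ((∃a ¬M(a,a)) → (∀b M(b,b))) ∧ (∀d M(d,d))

First replace A → B with ¬A ∨ B.
  (¬(∃a ¬M(a,a)) ∨ (∀b M(b,b))) ∧ (∀d M(d,d))
Move each ¬ inward, flipping quantifiers it crosses:
  ((∀a M(a,a)) ∨ (∀b M(b,b))) ∧ (∀d M(d,d))
All bound variables are already distinct, so no renaming is needed.
Extract every quantifier outward, since the variables are now distinct and don't occur free across branches:
  ∀a ∀b ∀d ((M(a,a) ∨ M(b,b)) ∧ M(d,d))

∀a ∀b ∀d ((M(a,a) ∨ M(b,b)) ∧ M(d,d))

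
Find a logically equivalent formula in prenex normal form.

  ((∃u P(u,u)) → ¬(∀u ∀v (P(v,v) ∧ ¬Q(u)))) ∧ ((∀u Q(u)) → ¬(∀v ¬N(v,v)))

∀u ∃x1 ∃v ∃z ∃q ((¬P(u,u) ∨ ¬P(v,v) ∨ Q(x1)) ∧ (¬Q(z) ∨ N(q,q)))

Rewrite implications/biconditionals: A → B as ¬A ∨ B.
  (¬(∃u P(u,u)) ∨ ¬(∀u ∀v (P(v,v) ∧ ¬Q(u)))) ∧ (¬(∀u Q(u)) ∨ ¬(∀v ¬N(v,v)))
Drive negations inward (¬∀x A ≡ ∃x ¬A, ¬∃x A ≡ ∀x ¬A, De Morgan for ∧/∨):
  ((∀u ¬P(u,u)) ∨ (∃u ∃v (¬P(v,v) ∨ Q(u)))) ∧ ((∃u ¬Q(u)) ∨ (∃v N(v,v)))
Rename bound variables to avoid capture: u↦x1, u↦z, v↦q.
  ((∀u ¬P(u,u)) ∨ (∃x1 ∃v (¬P(v,v) ∨ Q(x1)))) ∧ ((∃z ¬Q(z)) ∨ (∃q N(q,q)))
Finally move all quantifiers to the prefix:
  ∀u ∃x1 ∃v ∃z ∃q ((¬P(u,u) ∨ ¬P(v,v) ∨ Q(x1)) ∧ (¬Q(z) ∨ N(q,q)))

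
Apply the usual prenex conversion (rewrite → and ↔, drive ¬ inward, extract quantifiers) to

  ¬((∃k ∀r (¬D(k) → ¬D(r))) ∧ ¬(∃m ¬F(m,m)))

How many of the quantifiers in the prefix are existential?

2

Rewrite implications/biconditionals: A → B as ¬A ∨ B.
  ¬((∃k ∀r (¬¬D(k) ∨ ¬D(r))) ∧ ¬(∃m ¬F(m,m)))
Drive negations inward (¬∀x A ≡ ∃x ¬A, ¬∃x A ≡ ∀x ¬A, De Morgan for ∧/∨):
  (∀k ∃r (¬D(k) ∧ D(r))) ∨ (∃m ¬F(m,m))
All bound variables are already distinct, so no renaming is needed.
Pull the quantifiers to the front (each side's bound variable is not free in the other side):
  ∀k ∃r ∃m (¬D(k) ∧ D(r) ∨ ¬F(m,m))
The prefix is ∀k ∃r ∃m: 1 universal, 2 existential.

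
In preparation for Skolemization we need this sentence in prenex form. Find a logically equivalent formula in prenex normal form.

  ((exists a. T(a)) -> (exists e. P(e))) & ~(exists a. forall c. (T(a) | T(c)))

Eliminate → and ↔ using ¬ and ∨.
  (~(exists a. T(a)) | (exists e. P(e))) & ~(exists a. forall c. (T(a) | T(c)))
Move each ¬ inward, flipping quantifiers it crosses:
  ((forall a. ~T(a)) | (exists e. P(e))) & (forall a. exists c. (~T(a) & ~T(c)))
Rename bound variables to avoid capture: a↦y.
  ((forall a. ~T(a)) | (exists e. P(e))) & (forall y. exists c. (~T(y) & ~T(c)))
Pull the quantifiers to the front (each side's bound variable is not free in the other side):
  forall a. exists e. forall y. exists c. ((~T(a) | P(e)) & ~T(y) & ~T(c))

forall a. exists e. forall y. exists c. ((~T(a) | P(e)) & ~T(y) & ~T(c))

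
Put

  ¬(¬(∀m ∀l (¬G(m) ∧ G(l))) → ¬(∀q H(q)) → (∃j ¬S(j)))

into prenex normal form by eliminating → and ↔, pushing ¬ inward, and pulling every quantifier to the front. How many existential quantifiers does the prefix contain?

3

First replace A → B with ¬A ∨ B.
  ¬(¬¬(∀m ∀l (¬G(m) ∧ G(l))) ∨ ¬¬(∀q H(q)) ∨ (∃j ¬S(j)))
Drive negations inward (¬∀x A ≡ ∃x ¬A, ¬∃x A ≡ ∀x ¬A, De Morgan for ∧/∨):
  (∃m ∃l (G(m) ∨ ¬G(l))) ∧ (∃q ¬H(q)) ∧ (∀j S(j))
All bound variables are already distinct, so no renaming is needed.
Pull the quantifiers to the front (each side's bound variable is not free in the other side):
  ∃m ∃l ∃q ∀j ((G(m) ∨ ¬G(l)) ∧ ¬H(q) ∧ S(j))
The prefix is ∃m ∃l ∃q ∀j: 1 universal, 3 existential.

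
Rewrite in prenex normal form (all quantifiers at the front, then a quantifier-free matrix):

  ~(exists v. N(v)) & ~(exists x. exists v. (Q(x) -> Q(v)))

forall v. forall x. forall q. (~N(v) & Q(x) & ~Q(q))

Rewrite implications/biconditionals: A → B as ¬A ∨ B.
  ~(exists v. N(v)) & ~(exists x. exists v. (~Q(x) | Q(v)))
Drive negations inward (¬∀x A ≡ ∃x ¬A, ¬∃x A ≡ ∀x ¬A, De Morgan for ∧/∨):
  (forall v. ~N(v)) & (forall x. forall v. (Q(x) & ~Q(v)))
Standardize variables apart so no two quantifiers bind the same name: v↦q.
  (forall v. ~N(v)) & (forall x. forall q. (Q(x) & ~Q(q)))
Finally move all quantifiers to the prefix:
  forall v. forall x. forall q. (~N(v) & Q(x) & ~Q(q))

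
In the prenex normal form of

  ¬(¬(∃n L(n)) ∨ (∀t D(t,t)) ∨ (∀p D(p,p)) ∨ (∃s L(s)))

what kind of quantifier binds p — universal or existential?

existential

Push ¬ through the quantifiers and connectives to reach negation normal form:
  (∃n L(n)) ∧ (∃t ¬D(t,t)) ∧ (∃p ¬D(p,p)) ∧ (∀s ¬L(s))
Pull the quantifiers to the front (each side's bound variable is not free in the other side):
  ∃n ∃t ∃p ∀s (L(n) ∧ ¬D(t,t) ∧ ¬D(p,p) ∧ ¬L(s))
The quantifier ∀p sits under an odd number of negations, so it flips to ∃p.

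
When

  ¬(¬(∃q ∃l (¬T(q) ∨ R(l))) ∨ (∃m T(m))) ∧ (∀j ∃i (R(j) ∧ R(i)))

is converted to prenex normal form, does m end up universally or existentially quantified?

universal

Push ¬ through the quantifiers and connectives to reach negation normal form:
  (∃q ∃l (¬T(q) ∨ R(l))) ∧ (∀m ¬T(m)) ∧ (∀j ∃i (R(j) ∧ R(i)))
All bound variables are already distinct, so no renaming is needed.
Extract every quantifier outward, since the variables are now distinct and don't occur free across branches:
  ∃q ∃l ∀m ∀j ∃i ((¬T(q) ∨ R(l)) ∧ ¬T(m) ∧ R(j) ∧ R(i))
The quantifier ∃m sits under an odd number of negations, so it flips to ∀m.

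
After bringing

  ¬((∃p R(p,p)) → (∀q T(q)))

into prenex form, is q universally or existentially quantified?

Rewrite implications/biconditionals: A → B as ¬A ∨ B.
  ¬(¬(∃p R(p,p)) ∨ (∀q T(q)))
Push ¬ through the quantifiers and connectives to reach negation normal form:
  (∃p R(p,p)) ∧ (∃q ¬T(q))
All bound variables are already distinct, so no renaming is needed.
Finally move all quantifiers to the prefix:
  ∃p ∃q (R(p,p) ∧ ¬T(q))
The quantifier ∀q sits under an odd number of negations (counting the antecedent side of each →), so it flips to ∃q.

existential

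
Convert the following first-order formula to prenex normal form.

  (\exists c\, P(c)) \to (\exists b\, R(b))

\forall c\, \exists b\, (\neg P(c) \lor R(b))

Eliminate → and ↔ using ¬ and ∨.
  \neg (\exists c\, P(c)) \lor (\exists b\, R(b))
Drive negations inward (¬∀x A ≡ ∃x ¬A, ¬∃x A ≡ ∀x ¬A, De Morgan for ∧/∨):
  (\forall c\, \neg P(c)) \lor (\exists b\, R(b))
All bound variables are already distinct, so no renaming is needed.
Pull the quantifiers to the front (each side's bound variable is not free in the other side):
  \forall c\, \exists b\, (\neg P(c) \lor R(b))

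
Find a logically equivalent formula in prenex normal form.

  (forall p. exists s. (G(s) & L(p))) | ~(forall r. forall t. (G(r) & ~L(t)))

forall p. exists s. exists r. exists t. (G(s) & L(p) | ~G(r) | L(t))

Push ¬ through the quantifiers and connectives to reach negation normal form:
  (forall p. exists s. (G(s) & L(p))) | (exists r. exists t. (~G(r) | L(t)))
Pull the quantifiers to the front (each side's bound variable is not free in the other side):
  forall p. exists s. exists r. exists t. (G(s) & L(p) | ~G(r) | L(t))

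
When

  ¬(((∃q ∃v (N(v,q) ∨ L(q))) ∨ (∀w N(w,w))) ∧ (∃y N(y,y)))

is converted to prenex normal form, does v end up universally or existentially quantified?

Push ¬ through the quantifiers and connectives to reach negation normal form:
  (∀q ∀v (¬N(v,q) ∧ ¬L(q))) ∧ (∃w ¬N(w,w)) ∨ (∀y ¬N(y,y))
All bound variables are already distinct, so no renaming is needed.
Extract every quantifier outward, since the variables are now distinct and don't occur free across branches:
  ∀q ∀v ∃w ∀y (¬N(v,q) ∧ ¬L(q) ∧ ¬N(w,w) ∨ ¬N(y,y))
The quantifier ∃v sits under an odd number of negations, so it flips to ∀v.

universal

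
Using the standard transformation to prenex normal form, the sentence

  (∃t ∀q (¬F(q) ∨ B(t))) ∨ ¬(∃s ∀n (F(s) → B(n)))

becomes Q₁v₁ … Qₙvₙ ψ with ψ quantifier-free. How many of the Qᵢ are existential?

2

Rewrite implications/biconditionals: A → B as ¬A ∨ B.
  (∃t ∀q (¬F(q) ∨ B(t))) ∨ ¬(∃s ∀n (¬F(s) ∨ B(n)))
Drive negations inward (¬∀x A ≡ ∃x ¬A, ¬∃x A ≡ ∀x ¬A, De Morgan for ∧/∨):
  (∃t ∀q (¬F(q) ∨ B(t))) ∨ (∀s ∃n (F(s) ∧ ¬B(n)))
All bound variables are already distinct, so no renaming is needed.
Extract every quantifier outward, since the variables are now distinct and don't occur free across branches:
  ∃t ∀q ∀s ∃n (¬F(q) ∨ B(t) ∨ F(s) ∧ ¬B(n))
The prefix is ∃t ∀q ∀s ∃n: 2 universal, 2 existential.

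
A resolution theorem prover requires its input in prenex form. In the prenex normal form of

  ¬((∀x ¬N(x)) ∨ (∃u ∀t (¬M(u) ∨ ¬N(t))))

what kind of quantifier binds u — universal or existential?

universal

Drive negations inward (¬∀x A ≡ ∃x ¬A, ¬∃x A ≡ ∀x ¬A, De Morgan for ∧/∨):
  (∃x N(x)) ∧ (∀u ∃t (M(u) ∧ N(t)))
Finally move all quantifiers to the prefix:
  ∃x ∀u ∃t (N(x) ∧ M(u) ∧ N(t))
The quantifier ∃u sits under an odd number of negations, so it flips to ∀u.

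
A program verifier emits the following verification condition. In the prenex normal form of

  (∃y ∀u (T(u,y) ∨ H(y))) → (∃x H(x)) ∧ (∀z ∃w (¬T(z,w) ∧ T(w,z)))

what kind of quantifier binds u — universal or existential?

existential

Eliminate → and ↔ using ¬ and ∨.
  ¬(∃y ∀u (T(u,y) ∨ H(y))) ∨ (∃x H(x)) ∧ (∀z ∃w (¬T(z,w) ∧ T(w,z)))
Move each ¬ inward, flipping quantifiers it crosses:
  (∀y ∃u (¬T(u,y) ∧ ¬H(y))) ∨ (∃x H(x)) ∧ (∀z ∃w (¬T(z,w) ∧ T(w,z)))
All bound variables are already distinct, so no renaming is needed.
Finally move all quantifiers to the prefix:
  ∀y ∃u ∃x ∀z ∃w (¬T(u,y) ∧ ¬H(y) ∨ H(x) ∧ ¬T(z,w) ∧ T(w,z))
The quantifier ∀u sits under an odd number of negations (counting the antecedent side of each →), so it flips to ∃u.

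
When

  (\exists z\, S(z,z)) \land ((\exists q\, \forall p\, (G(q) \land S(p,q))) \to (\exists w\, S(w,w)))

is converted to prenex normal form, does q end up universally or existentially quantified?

universal

Eliminate → and ↔ using ¬ and ∨.
  (\exists z\, S(z,z)) \land (\neg (\exists q\, \forall p\, (G(q) \land S(p,q))) \lor (\exists w\, S(w,w)))
Drive negations inward (¬∀x A ≡ ∃x ¬A, ¬∃x A ≡ ∀x ¬A, De Morgan for ∧/∨):
  (\exists z\, S(z,z)) \land ((\forall q\, \exists p\, (\neg G(q) \lor \neg S(p,q))) \lor (\exists w\, S(w,w)))
All bound variables are already distinct, so no renaming is needed.
Extract every quantifier outward, since the variables are now distinct and don't occur free across branches:
  \exists z\, \forall q\, \exists p\, \exists w\, (S(z,z) \land (\neg G(q) \lor \neg S(p,q) \lor S(w,w)))
The quantifier \exists q sits under an odd number of negations (counting the antecedent side of each →), so it flips to \forall q.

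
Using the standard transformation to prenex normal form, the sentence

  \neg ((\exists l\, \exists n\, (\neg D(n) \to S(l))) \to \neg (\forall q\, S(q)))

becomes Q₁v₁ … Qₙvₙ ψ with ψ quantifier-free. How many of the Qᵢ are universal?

Rewrite implications/biconditionals: A → B as ¬A ∨ B.
  \neg (\neg (\exists l\, \exists n\, (\neg \neg D(n) \lor S(l))) \lor \neg (\forall q\, S(q)))
Move each ¬ inward, flipping quantifiers it crosses:
  (\exists l\, \exists n\, (D(n) \lor S(l))) \land (\forall q\, S(q))
All bound variables are already distinct, so no renaming is needed.
Pull the quantifiers to the front (each side's bound variable is not free in the other side):
  \exists l\, \exists n\, \forall q\, ((D(n) \lor S(l)) \land S(q))
The prefix is \exists l \exists n \forall q: 1 universal, 2 existential.

1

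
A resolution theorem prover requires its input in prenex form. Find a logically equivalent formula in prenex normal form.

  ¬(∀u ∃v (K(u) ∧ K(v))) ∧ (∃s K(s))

Push ¬ through the quantifiers and connectives to reach negation normal form:
  (∃u ∀v (¬K(u) ∨ ¬K(v))) ∧ (∃s K(s))
All bound variables are already distinct, so no renaming is needed.
Finally move all quantifiers to the prefix:
  ∃u ∀v ∃s ((¬K(u) ∨ ¬K(v)) ∧ K(s))

∃u ∀v ∃s ((¬K(u) ∨ ¬K(v)) ∧ K(s))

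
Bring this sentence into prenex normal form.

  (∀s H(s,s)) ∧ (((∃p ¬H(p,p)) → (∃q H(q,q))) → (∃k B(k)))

Rewrite implications/biconditionals: A → B as ¬A ∨ B.
  (∀s H(s,s)) ∧ (¬(¬(∃p ¬H(p,p)) ∨ (∃q H(q,q))) ∨ (∃k B(k)))
Push ¬ through the quantifiers and connectives to reach negation normal form:
  (∀s H(s,s)) ∧ ((∃p ¬H(p,p)) ∧ (∀q ¬H(q,q)) ∨ (∃k B(k)))
Pull the quantifiers to the front (each side's bound variable is not free in the other side):
  ∀s ∃p ∀q ∃k (H(s,s) ∧ (¬H(p,p) ∧ ¬H(q,q) ∨ B(k)))

∀s ∃p ∀q ∃k (H(s,s) ∧ (¬H(p,p) ∧ ¬H(q,q) ∨ B(k)))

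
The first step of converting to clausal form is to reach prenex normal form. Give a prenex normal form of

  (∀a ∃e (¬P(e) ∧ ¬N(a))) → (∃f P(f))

Eliminate → and ↔ using ¬ and ∨.
  ¬(∀a ∃e (¬P(e) ∧ ¬N(a))) ∨ (∃f P(f))
Move each ¬ inward, flipping quantifiers it crosses:
  (∃a ∀e (P(e) ∨ N(a))) ∨ (∃f P(f))
Finally move all quantifiers to the prefix:
  ∃a ∀e ∃f (P(e) ∨ N(a) ∨ P(f))

∃a ∀e ∃f (P(e) ∨ N(a) ∨ P(f))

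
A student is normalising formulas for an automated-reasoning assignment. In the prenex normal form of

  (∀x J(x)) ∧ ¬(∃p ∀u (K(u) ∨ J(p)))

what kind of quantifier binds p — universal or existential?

universal

Push ¬ through the quantifiers and connectives to reach negation normal form:
  (∀x J(x)) ∧ (∀p ∃u (¬K(u) ∧ ¬J(p)))
All bound variables are already distinct, so no renaming is needed.
Pull the quantifiers to the front (each side's bound variable is not free in the other side):
  ∀x ∀p ∃u (J(x) ∧ ¬K(u) ∧ ¬J(p))
The quantifier ∃p sits under an odd number of negations, so it flips to ∀p.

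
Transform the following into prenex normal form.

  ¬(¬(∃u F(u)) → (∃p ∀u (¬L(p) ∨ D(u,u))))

∀u ∀p ∃c (¬F(u) ∧ L(p) ∧ ¬D(c,c))

First replace A → B with ¬A ∨ B.
  ¬(¬¬(∃u F(u)) ∨ (∃p ∀u (¬L(p) ∨ D(u,u))))
Drive negations inward (¬∀x A ≡ ∃x ¬A, ¬∃x A ≡ ∀x ¬A, De Morgan for ∧/∨):
  (∀u ¬F(u)) ∧ (∀p ∃u (L(p) ∧ ¬D(u,u)))
Rename bound variables to avoid capture: u↦c.
  (∀u ¬F(u)) ∧ (∀p ∃c (L(p) ∧ ¬D(c,c)))
Pull the quantifiers to the front (each side's bound variable is not free in the other side):
  ∀u ∀p ∃c (¬F(u) ∧ L(p) ∧ ¬D(c,c))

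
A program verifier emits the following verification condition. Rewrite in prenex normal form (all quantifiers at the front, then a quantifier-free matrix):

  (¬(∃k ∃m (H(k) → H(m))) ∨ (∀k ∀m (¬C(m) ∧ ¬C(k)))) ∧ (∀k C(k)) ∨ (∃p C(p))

Rewrite implications/biconditionals: A → B as ¬A ∨ B.
  (¬(∃k ∃m (¬H(k) ∨ H(m))) ∨ (∀k ∀m (¬C(m) ∧ ¬C(k)))) ∧ (∀k C(k)) ∨ (∃p C(p))
Move each ¬ inward, flipping quantifiers it crosses:
  ((∀k ∀m (H(k) ∧ ¬H(m))) ∨ (∀k ∀m (¬C(m) ∧ ¬C(k)))) ∧ (∀k C(k)) ∨ (∃p C(p))
Give each quantifier a distinct variable: k↦s, m↦a, k↦w1.
  ((∀k ∀m (H(k) ∧ ¬H(m))) ∨ (∀s ∀a (¬C(a) ∧ ¬C(s)))) ∧ (∀w1 C(w1)) ∨ (∃p C(p))
Extract every quantifier outward, since the variables are now distinct and don't occur free across branches:
  ∀k ∀m ∀s ∀a ∀w1 ∃p ((H(k) ∧ ¬H(m) ∨ ¬C(a) ∧ ¬C(s)) ∧ C(w1) ∨ C(p))

∀k ∀m ∀s ∀a ∀w1 ∃p ((H(k) ∧ ¬H(m) ∨ ¬C(a) ∧ ¬C(s)) ∧ C(w1) ∨ C(p))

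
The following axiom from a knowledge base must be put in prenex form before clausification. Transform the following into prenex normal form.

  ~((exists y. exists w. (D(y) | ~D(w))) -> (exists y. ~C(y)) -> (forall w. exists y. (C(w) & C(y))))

exists y. exists w. exists t. exists z. forall z1. ((D(y) | ~D(w)) & ~C(t) & (~C(z) | ~C(z1)))

First replace A → B with ¬A ∨ B.
  ~(~(exists y. exists w. (D(y) | ~D(w))) | ~(exists y. ~C(y)) | (forall w. exists y. (C(w) & C(y))))
Move each ¬ inward, flipping quantifiers it crosses:
  (exists y. exists w. (D(y) | ~D(w))) & (exists y. ~C(y)) & (exists w. forall y. (~C(w) | ~C(y)))
Give each quantifier a distinct variable: y↦t, w↦z, y↦z1.
  (exists y. exists w. (D(y) | ~D(w))) & (exists t. ~C(t)) & (exists z. forall z1. (~C(z) | ~C(z1)))
Pull the quantifiers to the front (each side's bound variable is not free in the other side):
  exists y. exists w. exists t. exists z. forall z1. ((D(y) | ~D(w)) & ~C(t) & (~C(z) | ~C(z1)))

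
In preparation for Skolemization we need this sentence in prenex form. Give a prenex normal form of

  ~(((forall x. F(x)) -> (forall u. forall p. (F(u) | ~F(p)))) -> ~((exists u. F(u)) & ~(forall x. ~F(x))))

Eliminate → and ↔ using ¬ and ∨.
  ~(~(~(forall x. F(x)) | (forall u. forall p. (F(u) | ~F(p)))) | ~((exists u. F(u)) & ~(forall x. ~F(x))))
Move each ¬ inward, flipping quantifiers it crosses:
  ((exists x. ~F(x)) | (forall u. forall p. (F(u) | ~F(p)))) & (exists u. F(u)) & (exists x. F(x))
Rename bound variables to avoid capture: u↦b, x↦z1.
  ((exists x. ~F(x)) | (forall u. forall p. (F(u) | ~F(p)))) & (exists b. F(b)) & (exists z1. F(z1))
Finally move all quantifiers to the prefix:
  exists x. forall u. forall p. exists b. exists z1. ((~F(x) | F(u) | ~F(p)) & F(b) & F(z1))

exists x. forall u. forall p. exists b. exists z1. ((~F(x) | F(u) | ~F(p)) & F(b) & F(z1))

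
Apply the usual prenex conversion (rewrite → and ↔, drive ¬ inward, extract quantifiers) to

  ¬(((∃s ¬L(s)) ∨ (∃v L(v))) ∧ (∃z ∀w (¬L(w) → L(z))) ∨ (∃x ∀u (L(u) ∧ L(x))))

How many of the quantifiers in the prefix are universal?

4

First replace A → B with ¬A ∨ B.
  ¬(((∃s ¬L(s)) ∨ (∃v L(v))) ∧ (∃z ∀w (¬¬L(w) ∨ L(z))) ∨ (∃x ∀u (L(u) ∧ L(x))))
Drive negations inward (¬∀x A ≡ ∃x ¬A, ¬∃x A ≡ ∀x ¬A, De Morgan for ∧/∨):
  ((∀s L(s)) ∧ (∀v ¬L(v)) ∨ (∀z ∃w (¬L(w) ∧ ¬L(z)))) ∧ (∀x ∃u (¬L(u) ∨ ¬L(x)))
All bound variables are already distinct, so no renaming is needed.
Finally move all quantifiers to the prefix:
  ∀s ∀v ∀z ∃w ∀x ∃u ((L(s) ∧ ¬L(v) ∨ ¬L(w) ∧ ¬L(z)) ∧ (¬L(u) ∨ ¬L(x)))
The prefix is ∀s ∀v ∀z ∃w ∀x ∃u: 4 universal, 2 existential.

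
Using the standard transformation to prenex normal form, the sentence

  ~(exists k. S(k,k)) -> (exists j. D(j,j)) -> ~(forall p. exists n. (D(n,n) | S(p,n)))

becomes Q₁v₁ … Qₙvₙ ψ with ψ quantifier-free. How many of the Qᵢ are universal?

Rewrite implications/biconditionals: A → B as ¬A ∨ B.
  ~~(exists k. S(k,k)) | ~(exists j. D(j,j)) | ~(forall p. exists n. (D(n,n) | S(p,n)))
Drive negations inward (¬∀x A ≡ ∃x ¬A, ¬∃x A ≡ ∀x ¬A, De Morgan for ∧/∨):
  (exists k. S(k,k)) | (forall j. ~D(j,j)) | (exists p. forall n. (~D(n,n) & ~S(p,n)))
All bound variables are already distinct, so no renaming is needed.
Pull the quantifiers to the front (each side's bound variable is not free in the other side):
  exists k. forall j. exists p. forall n. (S(k,k) | ~D(j,j) | ~D(n,n) & ~S(p,n))
The prefix is exists k forall j exists p forall n: 2 universal, 2 existential.

2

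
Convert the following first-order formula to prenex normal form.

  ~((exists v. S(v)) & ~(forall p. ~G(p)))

forall v. forall p. (~S(v) | ~G(p))

Push ¬ through the quantifiers and connectives to reach negation normal form:
  (forall v. ~S(v)) | (forall p. ~G(p))
All bound variables are already distinct, so no renaming is needed.
Extract every quantifier outward, since the variables are now distinct and don't occur free across branches:
  forall v. forall p. (~S(v) | ~G(p))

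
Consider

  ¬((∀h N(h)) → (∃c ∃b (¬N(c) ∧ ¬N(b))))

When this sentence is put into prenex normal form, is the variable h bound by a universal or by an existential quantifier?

Rewrite implications/biconditionals: A → B as ¬A ∨ B.
  ¬(¬(∀h N(h)) ∨ (∃c ∃b (¬N(c) ∧ ¬N(b))))
Move each ¬ inward, flipping quantifiers it crosses:
  (∀h N(h)) ∧ (∀c ∀b (N(c) ∨ N(b)))
All bound variables are already distinct, so no renaming is needed.
Extract every quantifier outward, since the variables are now distinct and don't occur free across branches:
  ∀h ∀c ∀b (N(h) ∧ (N(c) ∨ N(b)))
The quantifier ∀h sits under an even number of negations (counting the antecedent side of each →), so it remains universal.

universal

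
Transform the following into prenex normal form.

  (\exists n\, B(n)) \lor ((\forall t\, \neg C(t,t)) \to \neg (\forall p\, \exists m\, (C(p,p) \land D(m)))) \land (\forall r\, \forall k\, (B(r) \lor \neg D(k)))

\exists n\, \exists t\, \exists p\, \forall m\, \forall r\, \forall k\, (B(n) \lor (C(t,t) \lor \neg C(p,p) \lor \neg D(m)) \land (B(r) \lor \neg D(k)))

Rewrite implications/biconditionals: A → B as ¬A ∨ B.
  (\exists n\, B(n)) \lor (\neg (\forall t\, \neg C(t,t)) \lor \neg (\forall p\, \exists m\, (C(p,p) \land D(m)))) \land (\forall r\, \forall k\, (B(r) \lor \neg D(k)))
Push ¬ through the quantifiers and connectives to reach negation normal form:
  (\exists n\, B(n)) \lor ((\exists t\, C(t,t)) \lor (\exists p\, \forall m\, (\neg C(p,p) \lor \neg D(m)))) \land (\forall r\, \forall k\, (B(r) \lor \neg D(k)))
All bound variables are already distinct, so no renaming is needed.
Finally move all quantifiers to the prefix:
  \exists n\, \exists t\, \exists p\, \forall m\, \forall r\, \forall k\, (B(n) \lor (C(t,t) \lor \neg C(p,p) \lor \neg D(m)) \land (B(r) \lor \neg D(k)))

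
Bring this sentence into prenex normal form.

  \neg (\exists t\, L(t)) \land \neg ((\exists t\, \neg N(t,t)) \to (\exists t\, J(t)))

\forall t\, \exists v\, \forall v1\, (\neg L(t) \land \neg N(v,v) \land \neg J(v1))

First replace A → B with ¬A ∨ B.
  \neg (\exists t\, L(t)) \land \neg (\neg (\exists t\, \neg N(t,t)) \lor (\exists t\, J(t)))
Move each ¬ inward, flipping quantifiers it crosses:
  (\forall t\, \neg L(t)) \land (\exists t\, \neg N(t,t)) \land (\forall t\, \neg J(t))
Give each quantifier a distinct variable: t↦v, t↦v1.
  (\forall t\, \neg L(t)) \land (\exists v\, \neg N(v,v)) \land (\forall v1\, \neg J(v1))
Pull the quantifiers to the front (each side's bound variable is not free in the other side):
  \forall t\, \exists v\, \forall v1\, (\neg L(t) \land \neg N(v,v) \land \neg J(v1))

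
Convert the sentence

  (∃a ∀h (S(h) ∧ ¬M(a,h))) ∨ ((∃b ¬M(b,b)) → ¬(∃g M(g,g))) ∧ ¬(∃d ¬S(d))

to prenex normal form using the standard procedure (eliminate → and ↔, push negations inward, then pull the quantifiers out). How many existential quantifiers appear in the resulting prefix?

1

Eliminate → and ↔ using ¬ and ∨.
  (∃a ∀h (S(h) ∧ ¬M(a,h))) ∨ (¬(∃b ¬M(b,b)) ∨ ¬(∃g M(g,g))) ∧ ¬(∃d ¬S(d))
Push ¬ through the quantifiers and connectives to reach negation normal form:
  (∃a ∀h (S(h) ∧ ¬M(a,h))) ∨ ((∀b M(b,b)) ∨ (∀g ¬M(g,g))) ∧ (∀d S(d))
Extract every quantifier outward, since the variables are now distinct and don't occur free across branches:
  ∃a ∀h ∀b ∀g ∀d (S(h) ∧ ¬M(a,h) ∨ (M(b,b) ∨ ¬M(g,g)) ∧ S(d))
The prefix is ∃a ∀h ∀b ∀g ∀d: 4 universal, 1 existential.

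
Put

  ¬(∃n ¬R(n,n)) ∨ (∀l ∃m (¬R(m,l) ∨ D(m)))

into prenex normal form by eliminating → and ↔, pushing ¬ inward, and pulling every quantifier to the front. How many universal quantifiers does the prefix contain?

2

Push ¬ through the quantifiers and connectives to reach negation normal form:
  (∀n R(n,n)) ∨ (∀l ∃m (¬R(m,l) ∨ D(m)))
All bound variables are already distinct, so no renaming is needed.
Finally move all quantifiers to the prefix:
  ∀n ∀l ∃m (R(n,n) ∨ ¬R(m,l) ∨ D(m))
The prefix is ∀n ∀l ∃m: 2 universal, 1 existential.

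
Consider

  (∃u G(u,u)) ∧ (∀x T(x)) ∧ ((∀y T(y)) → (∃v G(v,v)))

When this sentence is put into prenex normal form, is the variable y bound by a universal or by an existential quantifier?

Rewrite implications/biconditionals: A → B as ¬A ∨ B.
  (∃u G(u,u)) ∧ (∀x T(x)) ∧ (¬(∀y T(y)) ∨ (∃v G(v,v)))
Drive negations inward (¬∀x A ≡ ∃x ¬A, ¬∃x A ≡ ∀x ¬A, De Morgan for ∧/∨):
  (∃u G(u,u)) ∧ (∀x T(x)) ∧ ((∃y ¬T(y)) ∨ (∃v G(v,v)))
Extract every quantifier outward, since the variables are now distinct and don't occur free across branches:
  ∃u ∀x ∃y ∃v (G(u,u) ∧ T(x) ∧ (¬T(y) ∨ G(v,v)))
The quantifier ∀y sits under an odd number of negations (counting the antecedent side of each →), so it flips to ∃y.

existential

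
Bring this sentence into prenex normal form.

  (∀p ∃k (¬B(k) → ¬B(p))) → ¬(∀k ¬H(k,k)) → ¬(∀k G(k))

Eliminate → and ↔ using ¬ and ∨.
  ¬(∀p ∃k (¬¬B(k) ∨ ¬B(p))) ∨ ¬¬(∀k ¬H(k,k)) ∨ ¬(∀k G(k))
Drive negations inward (¬∀x A ≡ ∃x ¬A, ¬∃x A ≡ ∀x ¬A, De Morgan for ∧/∨):
  (∃p ∀k (¬B(k) ∧ B(p))) ∨ (∀k ¬H(k,k)) ∨ (∃k ¬G(k))
Give each quantifier a distinct variable: k↦w1, k↦a.
  (∃p ∀k (¬B(k) ∧ B(p))) ∨ (∀w1 ¬H(w1,w1)) ∨ (∃a ¬G(a))
Pull the quantifiers to the front (each side's bound variable is not free in the other side):
  ∃p ∀k ∀w1 ∃a (¬B(k) ∧ B(p) ∨ ¬H(w1,w1) ∨ ¬G(a))

∃p ∀k ∀w1 ∃a (¬B(k) ∧ B(p) ∨ ¬H(w1,w1) ∨ ¬G(a))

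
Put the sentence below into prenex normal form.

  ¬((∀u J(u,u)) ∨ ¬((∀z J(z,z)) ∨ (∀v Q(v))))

Drive negations inward (¬∀x A ≡ ∃x ¬A, ¬∃x A ≡ ∀x ¬A, De Morgan for ∧/∨):
  (∃u ¬J(u,u)) ∧ ((∀z J(z,z)) ∨ (∀v Q(v)))
Pull the quantifiers to the front (each side's bound variable is not free in the other side):
  ∃u ∀z ∀v (¬J(u,u) ∧ (J(z,z) ∨ Q(v)))

∃u ∀z ∀v (¬J(u,u) ∧ (J(z,z) ∨ Q(v)))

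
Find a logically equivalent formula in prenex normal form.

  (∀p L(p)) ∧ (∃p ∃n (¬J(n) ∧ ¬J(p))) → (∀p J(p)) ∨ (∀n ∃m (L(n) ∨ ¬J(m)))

First replace A → B with ¬A ∨ B.
  ¬((∀p L(p)) ∧ (∃p ∃n (¬J(n) ∧ ¬J(p)))) ∨ (∀p J(p)) ∨ (∀n ∃m (L(n) ∨ ¬J(m)))
Push ¬ through the quantifiers and connectives to reach negation normal form:
  (∃p ¬L(p)) ∨ (∀p ∀n (J(n) ∨ J(p))) ∨ (∀p J(p)) ∨ (∀n ∃m (L(n) ∨ ¬J(m)))
Give each quantifier a distinct variable: p↦s, p↦x1, n↦w.
  (∃p ¬L(p)) ∨ (∀s ∀n (J(n) ∨ J(s))) ∨ (∀x1 J(x1)) ∨ (∀w ∃m (L(w) ∨ ¬J(m)))
Pull the quantifiers to the front (each side's bound variable is not free in the other side):
  ∃p ∀s ∀n ∀x1 ∀w ∃m (¬L(p) ∨ J(n) ∨ J(s) ∨ J(x1) ∨ L(w) ∨ ¬J(m))

∃p ∀s ∀n ∀x1 ∀w ∃m (¬L(p) ∨ J(n) ∨ J(s) ∨ J(x1) ∨ L(w) ∨ ¬J(m))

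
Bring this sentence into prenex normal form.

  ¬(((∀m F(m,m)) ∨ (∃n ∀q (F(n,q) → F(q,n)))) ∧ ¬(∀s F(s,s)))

First replace A → B with ¬A ∨ B.
  ¬(((∀m F(m,m)) ∨ (∃n ∀q (¬F(n,q) ∨ F(q,n)))) ∧ ¬(∀s F(s,s)))
Push ¬ through the quantifiers and connectives to reach negation normal form:
  (∃m ¬F(m,m)) ∧ (∀n ∃q (F(n,q) ∧ ¬F(q,n))) ∨ (∀s F(s,s))
Pull the quantifiers to the front (each side's bound variable is not free in the other side):
  ∃m ∀n ∃q ∀s (¬F(m,m) ∧ F(n,q) ∧ ¬F(q,n) ∨ F(s,s))

∃m ∀n ∃q ∀s (¬F(m,m) ∧ F(n,q) ∧ ¬F(q,n) ∨ F(s,s))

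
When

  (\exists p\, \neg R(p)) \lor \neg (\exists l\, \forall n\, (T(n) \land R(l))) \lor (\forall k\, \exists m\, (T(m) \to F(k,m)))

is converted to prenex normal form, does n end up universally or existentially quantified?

existential

Eliminate → and ↔ using ¬ and ∨.
  (\exists p\, \neg R(p)) \lor \neg (\exists l\, \forall n\, (T(n) \land R(l))) \lor (\forall k\, \exists m\, (\neg T(m) \lor F(k,m)))
Move each ¬ inward, flipping quantifiers it crosses:
  (\exists p\, \neg R(p)) \lor (\forall l\, \exists n\, (\neg T(n) \lor \neg R(l))) \lor (\forall k\, \exists m\, (\neg T(m) \lor F(k,m)))
Finally move all quantifiers to the prefix:
  \exists p\, \forall l\, \exists n\, \forall k\, \exists m\, (\neg R(p) \lor \neg T(n) \lor \neg R(l) \lor \neg T(m) \lor F(k,m))
The quantifier \forall n sits under an odd number of negations (counting the antecedent side of each →), so it flips to \exists n.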